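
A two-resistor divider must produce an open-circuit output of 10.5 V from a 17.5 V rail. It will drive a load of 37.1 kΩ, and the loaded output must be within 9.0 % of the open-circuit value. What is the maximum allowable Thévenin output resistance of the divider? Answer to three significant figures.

Loading drop = R_th/(R_th + R_L) ≤ 0.0900, so R_th ≤ R_L · ε/(1−ε) = 37.1 kΩ × 0.0900/0.9100 = 3.67 kΩ.

R_th ≤ 3.67 kΩ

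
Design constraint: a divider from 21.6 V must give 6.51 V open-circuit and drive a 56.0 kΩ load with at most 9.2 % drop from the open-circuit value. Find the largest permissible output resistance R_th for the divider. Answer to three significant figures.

Loading drop = R_th/(R_th + R_L) ≤ 0.0920, so R_th ≤ R_L · ε/(1−ε) = 56.0 kΩ × 0.0920/0.9080 = 5.67 kΩ.

R_th ≤ 5.67 kΩ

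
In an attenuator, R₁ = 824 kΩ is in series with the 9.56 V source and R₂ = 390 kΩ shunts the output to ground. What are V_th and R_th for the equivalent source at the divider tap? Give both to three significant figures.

V_th = 3.07 V, R_th = 265 kΩ

V_th is the open-circuit tap voltage: 9.56 × 390/(824 + 390) = 3.07 V.
With the supply zeroed, R₁ and R₂ appear in parallel from the tap: R_th = R₁‖R₂ = (824 × 390)/1214 = 265 kΩ.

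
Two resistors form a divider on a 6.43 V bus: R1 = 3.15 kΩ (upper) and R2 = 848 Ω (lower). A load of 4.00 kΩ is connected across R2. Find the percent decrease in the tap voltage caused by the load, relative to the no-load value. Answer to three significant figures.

Unloaded V = 6.43 × 848/3998 = 1.3638 V.
Loaded: R2‖R_L = 699.7 Ω, giving V = 6.43 × 699.7/3850 = 1.1686 V.
Drop = (1.3638 − 1.1686) / 1.3638 = 14.3 %.

14.3 %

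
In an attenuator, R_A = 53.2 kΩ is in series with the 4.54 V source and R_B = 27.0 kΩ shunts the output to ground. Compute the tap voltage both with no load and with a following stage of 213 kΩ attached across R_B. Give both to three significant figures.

Open-circuit: V = 4.54 × 27.0/(53.2 + 27.0) = 1.53 V.
With the load, R_B becomes R_B‖R_L = 23.96 kΩ, so V = 4.54 × 23.96/77.16 = 1.41 V.

Unloaded: 1.53 V; loaded: 1.41 V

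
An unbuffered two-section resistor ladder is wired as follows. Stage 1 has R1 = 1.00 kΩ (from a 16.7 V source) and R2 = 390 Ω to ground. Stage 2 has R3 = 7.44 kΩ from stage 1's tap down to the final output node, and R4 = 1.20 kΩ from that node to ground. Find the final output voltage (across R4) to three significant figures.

V_out ≈ 0.630 V

Stage 2 presents R3+R4 = 8640 Ω as a load on stage 1's tap.
Stage 1's lower leg becomes R2‖(R3+R4) = 373.2 Ω, so V_mid = 16.7 × 373.2/1373 = 4.538 V.
Stage 2 is itself unloaded: V_out = V_mid × R4/(R3+R4) = 4.538 × 1200/8640 = 0.630 V.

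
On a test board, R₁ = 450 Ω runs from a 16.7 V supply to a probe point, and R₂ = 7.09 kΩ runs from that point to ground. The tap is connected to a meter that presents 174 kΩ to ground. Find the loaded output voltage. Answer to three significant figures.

The load sits in parallel with R₂: R₂‖R_L = (7090 × 174000) / (7090 + 174000) = 6812 Ω.
V_out = 16.7 × 6812 / (450 + 6812) = 16.7 × 6812/7262 = 15.7 V.

V_out ≈ 15.7 V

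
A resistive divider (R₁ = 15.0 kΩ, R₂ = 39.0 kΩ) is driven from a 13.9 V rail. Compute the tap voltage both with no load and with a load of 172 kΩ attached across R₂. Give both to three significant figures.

Unloaded: 10.0 V; loaded: 9.44 V

Open-circuit: V = 13.9 × 39.0/(15.0 + 39.0) = 10.0 V.
With the load, R₂ becomes R₂‖R_L = 31.79 kΩ, so V = 13.9 × 31.79/46.79 = 9.44 V.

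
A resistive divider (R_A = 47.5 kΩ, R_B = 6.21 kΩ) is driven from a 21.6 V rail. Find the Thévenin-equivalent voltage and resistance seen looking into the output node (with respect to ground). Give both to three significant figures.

V_th = 2.50 V, R_th = 5.49 kΩ

V_th is the open-circuit tap voltage: 21.6 × 6.21/(47.5 + 6.21) = 2.50 V.
With the supply zeroed, R_A and R_B appear in parallel from the tap: R_th = R_A‖R_B = (47.5 × 6.21)/53.71 = 5.49 kΩ.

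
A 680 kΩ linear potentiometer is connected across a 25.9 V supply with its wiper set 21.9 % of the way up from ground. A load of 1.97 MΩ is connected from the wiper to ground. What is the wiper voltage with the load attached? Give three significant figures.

V ≈ 5.36 V

The wiper splits the pot into (1−α)R = 531.1 kΩ above and αR = 148.9 kΩ below.
Lower section ‖ load = 138.5 kΩ.
V_wiper = 25.9 × 138.5/(531.1 + 138.5) = 5.36 V.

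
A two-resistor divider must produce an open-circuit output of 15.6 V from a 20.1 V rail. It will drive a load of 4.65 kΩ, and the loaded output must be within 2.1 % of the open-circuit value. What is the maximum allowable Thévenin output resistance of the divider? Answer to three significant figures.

R_th ≤ 99.7 Ω

Loading drop = R_th/(R_th + R_L) ≤ 0.0210, so R_th ≤ R_L · ε/(1−ε) = 4.65 kΩ × 0.0210/0.9790 = 99.7 Ω.
(Any R1, R2 with R2/(R1+R2) = 0.776 and R1‖R2 ≤ 99.7 Ω will meet the spec.)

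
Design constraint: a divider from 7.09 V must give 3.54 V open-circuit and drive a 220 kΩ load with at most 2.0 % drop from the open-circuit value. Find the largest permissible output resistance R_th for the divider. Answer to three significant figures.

Loading drop = R_th/(R_th + R_L) ≤ 0.0200, so R_th ≤ R_L · ε/(1−ε) = 220 kΩ × 0.0200/0.9800 = 4.49 kΩ.

R_th ≤ 4.49 kΩ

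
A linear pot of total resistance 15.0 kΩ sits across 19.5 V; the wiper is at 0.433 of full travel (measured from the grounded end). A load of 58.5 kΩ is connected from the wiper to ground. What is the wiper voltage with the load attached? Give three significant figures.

V ≈ 7.94 V

The wiper splits the pot into (1−α)R = 8.505 kΩ above and αR = 6.495 kΩ below.
Lower section ‖ load = 5.846 kΩ.
V_wiper = 19.5 × 5.846/(8.505 + 5.846) = 7.94 V.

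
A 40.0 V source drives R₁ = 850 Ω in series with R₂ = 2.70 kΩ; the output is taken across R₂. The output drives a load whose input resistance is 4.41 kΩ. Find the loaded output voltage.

The load sits in parallel with R₂: R₂‖R_L = (2700 × 4410) / (2700 + 4410) = 1675 Ω.
V_out = 40.0 × 1675 / (850 + 1675) = 40.0 × 1675/2525 = 26.5 V.

V_out ≈ 26.5 V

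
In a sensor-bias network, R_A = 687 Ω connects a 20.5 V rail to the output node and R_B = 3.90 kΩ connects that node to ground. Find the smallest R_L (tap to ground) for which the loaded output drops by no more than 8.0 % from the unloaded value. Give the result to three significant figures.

R_L(min) ≈ 6.72 kΩ

Output resistance R_th = R_A‖R_B = (687 × 3900)/4587 = 584.1 Ω.
The fractional drop is R_th/(R_th + R_L); requiring this ≤ 0.0800 gives R_L ≥ R_th(1/0.0800 − 1) = 584.1 × 11.50 = 6.72 kΩ.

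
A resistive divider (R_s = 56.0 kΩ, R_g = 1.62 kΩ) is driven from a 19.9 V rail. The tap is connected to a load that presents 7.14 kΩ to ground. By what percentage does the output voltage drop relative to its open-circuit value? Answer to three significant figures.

18.1 %

Unloaded V = 19.9 × 1.62/57.62 = 0.5595 V.
Loaded: R_g‖R_L = 1.320 kΩ, giving V = 19.9 × 1.320/57.32 = 0.4584 V.
Drop = (0.5595 − 0.4584) / 0.5595 = 18.1 %.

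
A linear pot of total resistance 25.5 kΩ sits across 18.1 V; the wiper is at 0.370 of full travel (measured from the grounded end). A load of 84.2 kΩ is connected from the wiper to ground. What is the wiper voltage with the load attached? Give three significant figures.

V ≈ 6.26 V

The wiper splits the pot into (1−α)R = 16.07 kΩ above and αR = 9.435 kΩ below.
Lower section ‖ load = 8.484 kΩ.
V_wiper = 18.1 × 8.484/(16.07 + 8.484) = 6.26 V.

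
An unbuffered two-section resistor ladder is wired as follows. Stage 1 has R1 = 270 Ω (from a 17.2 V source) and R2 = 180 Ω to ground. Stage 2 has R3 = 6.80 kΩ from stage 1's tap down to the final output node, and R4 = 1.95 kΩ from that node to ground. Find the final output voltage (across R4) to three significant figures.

V_out ≈ 1.51 V

Stage 2 presents R3+R4 = 8750 Ω as a load on stage 1's tap.
Stage 1's lower leg becomes R2‖(R3+R4) = 176.4 Ω, so V_mid = 17.2 × 176.4/446.4 = 6.796 V.
Stage 2 is itself unloaded: V_out = V_mid × R4/(R3+R4) = 6.796 × 1950/8750 = 1.51 V.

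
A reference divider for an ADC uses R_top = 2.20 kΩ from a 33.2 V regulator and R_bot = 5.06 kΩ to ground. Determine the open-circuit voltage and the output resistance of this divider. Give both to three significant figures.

V_th is the open-circuit tap voltage: 33.2 × 5.06/(2.20 + 5.06) = 23.1 V.
With the supply zeroed, R_top and R_bot appear in parallel from the tap: R_th = R_top‖R_bot = (2.20 × 5.06)/7.260 = 1.53 kΩ.

V_th = 23.1 V, R_th = 1.53 kΩ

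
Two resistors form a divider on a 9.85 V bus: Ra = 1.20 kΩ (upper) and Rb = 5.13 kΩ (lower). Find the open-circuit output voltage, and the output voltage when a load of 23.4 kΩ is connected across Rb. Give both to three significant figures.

Open-circuit: V = 9.85 × 5.13/(1.20 + 5.13) = 7.98 V.
With the load, Rb becomes Rb‖R_L = 4.208 kΩ, so V = 9.85 × 4.208/5.408 = 7.66 V.

Unloaded: 7.98 V; loaded: 7.66 V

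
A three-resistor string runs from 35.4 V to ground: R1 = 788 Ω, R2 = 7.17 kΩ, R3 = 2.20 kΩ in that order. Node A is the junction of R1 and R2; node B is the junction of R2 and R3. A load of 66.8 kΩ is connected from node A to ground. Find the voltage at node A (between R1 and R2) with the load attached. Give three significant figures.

Below node A the series string R2+R3 = 9370 Ω sits in parallel with the 66800 Ω load: 8217 Ω.
V_A = 35.4 × 8217/(788 + 8217) = 32.3 V.

V ≈ 32.3 V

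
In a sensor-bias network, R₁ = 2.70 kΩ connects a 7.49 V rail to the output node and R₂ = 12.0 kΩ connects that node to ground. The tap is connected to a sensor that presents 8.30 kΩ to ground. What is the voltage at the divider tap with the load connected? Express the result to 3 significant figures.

The load sits in parallel with R₂: R₂‖R_L = (12.0 × 8.30) / (12.0 + 8.30) = 4.906 kΩ.
V_out = 7.49 × 4.906 / (2.70 + 4.906) = 7.49 × 4.906/7.606 = 4.83 V.

V_out ≈ 4.83 V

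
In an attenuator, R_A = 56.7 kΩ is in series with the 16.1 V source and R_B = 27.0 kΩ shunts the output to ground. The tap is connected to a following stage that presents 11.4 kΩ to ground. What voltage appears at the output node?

The load sits in parallel with R_B: R_B‖R_L = (27.0 × 11.4) / (27.0 + 11.4) = 8.016 kΩ.
V_out = 16.1 × 8.016 / (56.7 + 8.016) = 16.1 × 8.016/64.72 = 1.99 V.
(Unloaded it would have been 5.19 V.)

V_out ≈ 1.99 V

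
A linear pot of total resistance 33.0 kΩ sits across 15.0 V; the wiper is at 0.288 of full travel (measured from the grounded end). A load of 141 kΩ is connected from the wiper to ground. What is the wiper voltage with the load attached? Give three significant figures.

The wiper splits the pot into (1−α)R = 23.50 kΩ above and αR = 9.504 kΩ below.
Lower section ‖ load = 8.904 kΩ.
V_wiper = 15.0 × 8.904/(23.50 + 8.904) = 4.12 V.

V ≈ 4.12 V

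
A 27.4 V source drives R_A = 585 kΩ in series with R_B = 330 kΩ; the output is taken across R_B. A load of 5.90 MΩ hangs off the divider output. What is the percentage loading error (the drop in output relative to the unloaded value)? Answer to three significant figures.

3.45 %

The divider's output (Thévenin) resistance is R_A‖R_B = 211.0 kΩ.
Fractional drop under load = R_th/(R_th + R_L) = 211.0 / (211.0 + 5900) = 0.03453.
So the output falls by 3.45 %.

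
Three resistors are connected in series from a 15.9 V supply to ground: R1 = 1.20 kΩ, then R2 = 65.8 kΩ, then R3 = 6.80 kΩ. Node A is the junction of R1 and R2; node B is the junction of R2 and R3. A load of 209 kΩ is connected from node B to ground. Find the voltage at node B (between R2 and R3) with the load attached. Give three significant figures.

At node B, R3 is in parallel with the load: R3‖R_L = 6.586 kΩ.
Below node A the resistance is R2 + (R3‖R_L) = 72.39 kΩ, so V_A = 15.9 × 72.39/73.59 = 15.64 V.
Then V_B = V_A × (R3‖R_L)/(R2 + R3‖R_L) = 15.64 × 6.586/72.39 = 1.42 V.

V ≈ 1.42 V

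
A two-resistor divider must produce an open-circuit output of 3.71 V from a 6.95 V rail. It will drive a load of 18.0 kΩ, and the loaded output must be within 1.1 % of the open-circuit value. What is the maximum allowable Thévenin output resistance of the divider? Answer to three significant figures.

Loading drop = R_th/(R_th + R_L) ≤ 0.0110, so R_th ≤ R_L · ε/(1−ε) = 18.0 kΩ × 0.0110/0.9890 = 200 Ω.
(Any R1, R2 with R2/(R1+R2) = 0.534 and R1‖R2 ≤ 200 Ω will meet the spec.)

R_th ≤ 200 Ω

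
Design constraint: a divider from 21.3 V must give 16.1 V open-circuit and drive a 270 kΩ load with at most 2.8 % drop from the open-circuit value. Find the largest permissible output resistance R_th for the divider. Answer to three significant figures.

R_th ≤ 7.78 kΩ

Loading drop = R_th/(R_th + R_L) ≤ 0.0280, so R_th ≤ R_L · ε/(1−ε) = 270 kΩ × 0.0280/0.9720 = 7.78 kΩ.
(Any R1, R2 with R2/(R1+R2) = 0.756 and R1‖R2 ≤ 7.78 kΩ will meet the spec.)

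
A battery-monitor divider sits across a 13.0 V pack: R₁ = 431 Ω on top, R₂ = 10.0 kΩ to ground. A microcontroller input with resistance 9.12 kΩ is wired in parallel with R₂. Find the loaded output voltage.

The load sits in parallel with R₂: R₂‖R_L = (10000 × 9120) / (10000 + 9120) = 4770 Ω.
V_out = 13.0 × 4770 / (431 + 4770) = 13.0 × 4770/5201 = 11.9 V.

V_out ≈ 11.9 V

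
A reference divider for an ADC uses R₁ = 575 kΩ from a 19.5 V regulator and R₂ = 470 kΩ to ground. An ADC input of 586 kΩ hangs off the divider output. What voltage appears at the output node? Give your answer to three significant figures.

V_out ≈ 6.08 V

The load sits in parallel with R₂: R₂‖R_L = (470 × 586) / (470 + 586) = 260.8 kΩ.
V_out = 19.5 × 260.8 / (575 + 260.8) = 19.5 × 260.8/835.8 = 6.08 V.
(Unloaded it would have been 8.77 V.)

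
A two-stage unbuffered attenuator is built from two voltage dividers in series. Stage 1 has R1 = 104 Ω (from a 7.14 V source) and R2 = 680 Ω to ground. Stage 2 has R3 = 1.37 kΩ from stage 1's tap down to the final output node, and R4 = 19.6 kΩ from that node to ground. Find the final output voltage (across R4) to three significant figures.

Stage 2 presents R3+R4 = 20970 Ω as a load on stage 1's tap.
Stage 1's lower leg becomes R2‖(R3+R4) = 658.6 Ω, so V_mid = 7.14 × 658.6/762.6 = 6.166 V.
Stage 2 is itself unloaded: V_out = V_mid × R4/(R3+R4) = 6.166 × 19600/20970 = 5.76 V.

V_out ≈ 5.76 V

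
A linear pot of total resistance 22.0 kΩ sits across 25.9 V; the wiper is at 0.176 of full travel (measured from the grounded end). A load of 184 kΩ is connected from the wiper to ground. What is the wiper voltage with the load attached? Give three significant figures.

The wiper splits the pot into (1−α)R = 18.13 kΩ above and αR = 3.872 kΩ below.
Lower section ‖ load = 3.792 kΩ.
V_wiper = 25.9 × 3.792/(18.13 + 3.792) = 4.48 V.

V ≈ 4.48 V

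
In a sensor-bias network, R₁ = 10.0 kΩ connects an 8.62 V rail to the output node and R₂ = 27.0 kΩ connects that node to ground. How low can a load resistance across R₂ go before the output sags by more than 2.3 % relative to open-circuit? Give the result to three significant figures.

Output resistance R_th = R₁‖R₂ = (10.0 × 27.0)/37.00 = 7.297 kΩ.
The fractional drop is R_th/(R_th + R_L); requiring this ≤ 0.0230 gives R_L ≥ R_th(1/0.0230 − 1) = 7.297 × 42.48 = 310 kΩ.

R_L(min) ≈ 310 kΩ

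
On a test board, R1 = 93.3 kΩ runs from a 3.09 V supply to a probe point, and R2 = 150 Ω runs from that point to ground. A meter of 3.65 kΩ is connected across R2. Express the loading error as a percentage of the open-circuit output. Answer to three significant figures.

The divider's output (Thévenin) resistance is R1‖R2 = 149.8 Ω.
Fractional drop under load = R_th/(R_th + R_L) = 149.8 / (149.8 + 3650) = 0.03941.
So the output falls by 3.94 %.

3.94 %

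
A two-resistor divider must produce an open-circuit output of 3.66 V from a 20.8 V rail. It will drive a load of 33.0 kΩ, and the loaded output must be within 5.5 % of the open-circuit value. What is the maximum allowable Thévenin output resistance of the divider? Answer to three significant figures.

R_th ≤ 1.92 kΩ

Loading drop = R_th/(R_th + R_L) ≤ 0.0550, so R_th ≤ R_L · ε/(1−ε) = 33.0 kΩ × 0.0550/0.9450 = 1.92 kΩ.
(Any R1, R2 with R2/(R1+R2) = 0.176 and R1‖R2 ≤ 1.92 kΩ will meet the spec.)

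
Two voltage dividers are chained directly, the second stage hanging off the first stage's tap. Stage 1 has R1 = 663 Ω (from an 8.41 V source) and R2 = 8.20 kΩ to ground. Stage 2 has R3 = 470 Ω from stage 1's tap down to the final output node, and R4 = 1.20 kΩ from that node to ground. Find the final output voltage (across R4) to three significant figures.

Stage 2 presents R3+R4 = 1670 Ω as a load on stage 1's tap.
Stage 1's lower leg becomes R2‖(R3+R4) = 1387 Ω, so V_mid = 8.41 × 1387/2050 = 5.691 V.
Stage 2 is itself unloaded: V_out = V_mid × R4/(R3+R4) = 5.691 × 1200/1670 = 4.09 V.

V_out ≈ 4.09 V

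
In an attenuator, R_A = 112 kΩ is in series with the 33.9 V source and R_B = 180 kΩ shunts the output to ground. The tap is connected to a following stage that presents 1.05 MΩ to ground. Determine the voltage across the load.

The load sits in parallel with R_B: R_B‖R_L = (180 × 1050) / (180 + 1050) = 153.7 kΩ.
V_out = 33.9 × 153.7 / (112 + 153.7) = 33.9 × 153.7/265.7 = 19.6 V.
(Unloaded it would have been 20.9 V.)

V_out ≈ 19.6 V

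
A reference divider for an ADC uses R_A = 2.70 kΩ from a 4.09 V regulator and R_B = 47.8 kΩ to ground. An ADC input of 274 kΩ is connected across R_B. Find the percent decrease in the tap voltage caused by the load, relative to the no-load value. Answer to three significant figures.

The divider's output (Thévenin) resistance is R_A‖R_B = 2.556 kΩ.
Fractional drop under load = R_th/(R_th + R_L) = 2.556 / (2.556 + 274) = 0.009241.
So the output falls by 0.924 %.

0.924 %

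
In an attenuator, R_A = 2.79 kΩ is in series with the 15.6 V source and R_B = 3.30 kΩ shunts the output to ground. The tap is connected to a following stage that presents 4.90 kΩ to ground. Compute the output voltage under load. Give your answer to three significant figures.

V_out ≈ 6.46 V

The load sits in parallel with R_B: R_B‖R_L = (3.30 × 4.90) / (3.30 + 4.90) = 1.972 kΩ.
V_out = 15.6 × 1.972 / (2.79 + 1.972) = 15.6 × 1.972/4.762 = 6.46 V.
(Unloaded it would have been 8.45 V.)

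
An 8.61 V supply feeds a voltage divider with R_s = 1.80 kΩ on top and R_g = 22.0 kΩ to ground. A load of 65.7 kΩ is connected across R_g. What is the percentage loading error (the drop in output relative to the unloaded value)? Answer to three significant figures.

2.47 %

The divider's output (Thévenin) resistance is R_s‖R_g = 1.664 kΩ.
Fractional drop under load = R_th/(R_th + R_L) = 1.664 / (1.664 + 65.7) = 0.02470.
So the output falls by 2.47 %.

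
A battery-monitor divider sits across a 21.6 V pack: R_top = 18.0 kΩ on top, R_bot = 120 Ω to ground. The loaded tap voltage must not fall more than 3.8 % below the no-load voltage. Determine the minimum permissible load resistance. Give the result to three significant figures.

Output resistance R_th = R_top‖R_bot = (18000 × 120)/18120 = 119.2 Ω.
The fractional drop is R_th/(R_th + R_L); requiring this ≤ 0.0380 gives R_L ≥ R_th(1/0.0380 − 1) = 119.2 × 25.32 = 3.02 kΩ.

R_L(min) ≈ 3.02 kΩ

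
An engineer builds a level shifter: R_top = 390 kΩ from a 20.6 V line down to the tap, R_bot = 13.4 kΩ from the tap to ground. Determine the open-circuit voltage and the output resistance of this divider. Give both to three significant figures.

V_th = 0.684 V, R_th = 13.0 kΩ

V_th is the open-circuit tap voltage: 20.6 × 13.4/(390 + 13.4) = 0.684 V.
With the supply zeroed, R_top and R_bot appear in parallel from the tap: R_th = R_top‖R_bot = (390 × 13.4)/403.4 = 13.0 kΩ.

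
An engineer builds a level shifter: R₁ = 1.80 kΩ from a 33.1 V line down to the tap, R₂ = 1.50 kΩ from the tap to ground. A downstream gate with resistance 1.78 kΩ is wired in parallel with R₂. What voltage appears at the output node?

The load sits in parallel with R₂: R₂‖R_L = (1.50 × 1.78) / (1.50 + 1.78) = 0.8140 kΩ.
V_out = 33.1 × 0.8140 / (1.80 + 0.8140) = 33.1 × 0.8140/2.614 = 10.3 V.

V_out ≈ 10.3 V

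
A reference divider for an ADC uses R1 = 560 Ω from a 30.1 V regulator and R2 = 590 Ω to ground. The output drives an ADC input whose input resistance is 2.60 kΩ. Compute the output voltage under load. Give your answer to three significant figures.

V_out ≈ 13.9 V

The load sits in parallel with R2: R2‖R_L = (590 × 2600) / (590 + 2600) = 480.9 Ω.
V_out = 30.1 × 480.9 / (560 + 480.9) = 30.1 × 480.9/1041 = 13.9 V.
(Unloaded it would have been 15.4 V.)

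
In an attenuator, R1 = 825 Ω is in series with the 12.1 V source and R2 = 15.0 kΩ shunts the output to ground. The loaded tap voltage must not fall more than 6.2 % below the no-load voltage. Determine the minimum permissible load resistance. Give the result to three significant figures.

R_L(min) ≈ 11.8 kΩ

Output resistance R_th = R1‖R2 = (825 × 15000)/15820 = 782.0 Ω.
The fractional drop is R_th/(R_th + R_L); requiring this ≤ 0.0620 gives R_L ≥ R_th(1/0.0620 − 1) = 782.0 × 15.13 = 11.8 kΩ.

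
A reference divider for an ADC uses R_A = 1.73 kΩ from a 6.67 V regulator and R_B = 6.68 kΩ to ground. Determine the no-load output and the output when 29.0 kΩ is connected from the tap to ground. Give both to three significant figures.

Open-circuit: V = 6.67 × 6.68/(1.73 + 6.68) = 5.30 V.
With the load, R_B becomes R_B‖R_L = 5.429 kΩ, so V = 6.67 × 5.429/7.159 = 5.06 V.

Unloaded: 5.30 V; loaded: 5.06 V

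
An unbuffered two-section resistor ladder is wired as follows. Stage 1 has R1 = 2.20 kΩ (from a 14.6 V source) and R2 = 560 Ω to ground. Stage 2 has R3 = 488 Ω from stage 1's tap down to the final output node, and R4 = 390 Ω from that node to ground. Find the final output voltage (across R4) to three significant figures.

V_out ≈ 0.872 V

Stage 2 presents R3+R4 = 878.0 Ω as a load on stage 1's tap.
Stage 1's lower leg becomes R2‖(R3+R4) = 341.9 Ω, so V_mid = 14.6 × 341.9/2542 = 1.964 V.
Stage 2 is itself unloaded: V_out = V_mid × R4/(R3+R4) = 1.964 × 390/878.0 = 0.872 V.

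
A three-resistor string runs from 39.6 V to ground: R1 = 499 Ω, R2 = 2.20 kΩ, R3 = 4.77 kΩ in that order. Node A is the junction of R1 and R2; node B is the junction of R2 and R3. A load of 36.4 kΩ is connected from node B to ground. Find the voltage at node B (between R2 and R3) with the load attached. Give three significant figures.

V ≈ 24.1 V

At node B, R3 is in parallel with the load: R3‖R_L = 4217 Ω.
Below node A the resistance is R2 + (R3‖R_L) = 6417 Ω, so V_A = 39.6 × 6417/6916 = 36.74 V.
Then V_B = V_A × (R3‖R_L)/(R2 + R3‖R_L) = 36.74 × 4217/6417 = 24.1 V.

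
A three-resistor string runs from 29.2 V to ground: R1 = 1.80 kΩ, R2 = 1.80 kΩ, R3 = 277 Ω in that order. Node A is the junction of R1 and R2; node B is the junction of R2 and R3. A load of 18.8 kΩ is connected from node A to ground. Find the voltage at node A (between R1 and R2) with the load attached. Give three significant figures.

V ≈ 14.9 V

Below node A the series string R2+R3 = 2077 Ω sits in parallel with the 18800 Ω load: 1870 Ω.
V_A = 29.2 × 1870/(1800 + 1870) = 14.9 V.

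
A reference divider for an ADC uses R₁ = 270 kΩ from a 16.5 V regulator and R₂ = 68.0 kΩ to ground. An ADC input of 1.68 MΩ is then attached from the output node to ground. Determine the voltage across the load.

The load sits in parallel with R₂: R₂‖R_L = (68.0 × 1680) / (68.0 + 1680) = 65.35 kΩ.
V_out = 16.5 × 65.35 / (270 + 65.35) = 16.5 × 65.35/335.4 = 3.22 V.
(Unloaded it would have been 3.32 V.)

V_out ≈ 3.22 V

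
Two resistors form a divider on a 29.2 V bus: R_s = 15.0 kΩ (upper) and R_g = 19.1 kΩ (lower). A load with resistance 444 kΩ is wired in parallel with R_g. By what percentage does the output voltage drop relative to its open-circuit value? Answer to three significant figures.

The divider's output (Thévenin) resistance is R_s‖R_g = 8.402 kΩ.
Fractional drop under load = R_th/(R_th + R_L) = 8.402 / (8.402 + 444) = 0.01857.
So the output falls by 1.86 %.

1.86 %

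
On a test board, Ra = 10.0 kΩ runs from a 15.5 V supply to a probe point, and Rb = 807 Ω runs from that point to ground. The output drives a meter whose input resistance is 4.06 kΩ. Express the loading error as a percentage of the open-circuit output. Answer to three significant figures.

15.5 %

Unloaded V = 15.5 × 807/10810 = 1.157 V.
Loaded: Rb‖R_L = 673.2 Ω, giving V = 15.5 × 673.2/10670 = 0.9776 V.
Drop = (1.157 − 0.9776) / 1.157 = 15.5 %.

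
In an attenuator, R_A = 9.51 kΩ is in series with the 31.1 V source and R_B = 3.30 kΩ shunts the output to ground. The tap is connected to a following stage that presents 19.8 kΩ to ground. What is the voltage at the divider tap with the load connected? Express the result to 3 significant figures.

The load sits in parallel with R_B: R_B‖R_L = (3.30 × 19.8) / (3.30 + 19.8) = 2.829 kΩ.
V_out = 31.1 × 2.829 / (9.51 + 2.829) = 31.1 × 2.829/12.34 = 7.13 V.
(Unloaded it would have been 8.01 V.)

V_out ≈ 7.13 V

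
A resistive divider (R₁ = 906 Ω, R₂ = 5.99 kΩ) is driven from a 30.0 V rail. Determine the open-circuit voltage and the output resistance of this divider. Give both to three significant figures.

V_th = 26.1 V, R_th = 787 Ω

V_th is the open-circuit tap voltage: 30.0 × 5990/(906 + 5990) = 26.1 V.
With the supply zeroed, R₁ and R₂ appear in parallel from the tap: R_th = R₁‖R₂ = (906 × 5990)/6896 = 787 Ω.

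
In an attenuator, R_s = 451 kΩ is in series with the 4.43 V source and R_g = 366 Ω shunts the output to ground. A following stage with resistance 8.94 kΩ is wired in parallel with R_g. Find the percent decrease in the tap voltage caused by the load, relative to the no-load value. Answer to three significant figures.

3.93 %

The divider's output (Thévenin) resistance is R_s‖R_g = 365.7 Ω.
Fractional drop under load = R_th/(R_th + R_L) = 365.7 / (365.7 + 8940) = 0.03930.
So the output falls by 3.93 %.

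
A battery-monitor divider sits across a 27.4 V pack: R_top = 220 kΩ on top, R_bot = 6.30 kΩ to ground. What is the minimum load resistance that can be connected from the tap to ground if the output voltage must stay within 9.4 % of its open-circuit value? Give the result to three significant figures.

R_L(min) ≈ 59.0 kΩ

Output resistance R_th = R_top‖R_bot = (220 × 6.30)/226.3 = 6.125 kΩ.
The fractional drop is R_th/(R_th + R_L); requiring this ≤ 0.0940 gives R_L ≥ R_th(1/0.0940 − 1) = 6.125 × 9.638 = 59.0 kΩ.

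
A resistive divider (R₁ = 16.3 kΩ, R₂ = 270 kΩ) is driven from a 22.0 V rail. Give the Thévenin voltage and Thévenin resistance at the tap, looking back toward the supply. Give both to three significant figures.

V_th is the open-circuit tap voltage: 22.0 × 270/(16.3 + 270) = 20.7 V.
With the supply zeroed, R₁ and R₂ appear in parallel from the tap: R_th = R₁‖R₂ = (16.3 × 270)/286.3 = 15.4 kΩ.

V_th = 20.7 V, R_th = 15.4 kΩ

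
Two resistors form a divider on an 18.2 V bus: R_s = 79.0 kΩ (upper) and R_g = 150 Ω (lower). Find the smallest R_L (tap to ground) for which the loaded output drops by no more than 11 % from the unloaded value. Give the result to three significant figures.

R_L(min) ≈ 1.21 kΩ

Output resistance R_th = R_s‖R_g = (79000 × 150)/79150 = 149.7 Ω.
The fractional drop is R_th/(R_th + R_L); requiring this ≤ 0.110 gives R_L ≥ R_th(1/0.110 − 1) = 149.7 × 8.091 = 1.21 kΩ.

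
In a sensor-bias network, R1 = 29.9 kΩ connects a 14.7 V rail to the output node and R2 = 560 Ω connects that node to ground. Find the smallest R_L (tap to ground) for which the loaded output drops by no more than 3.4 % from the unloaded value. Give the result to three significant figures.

R_L(min) ≈ 15.6 kΩ

Output resistance R_th = R1‖R2 = (29900 × 560)/30460 = 549.7 Ω.
The fractional drop is R_th/(R_th + R_L); requiring this ≤ 0.0340 gives R_L ≥ R_th(1/0.0340 − 1) = 549.7 × 28.41 = 15.6 kΩ.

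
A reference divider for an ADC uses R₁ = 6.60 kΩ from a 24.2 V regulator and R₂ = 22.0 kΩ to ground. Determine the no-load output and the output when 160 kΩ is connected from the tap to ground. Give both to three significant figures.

Open-circuit: V = 24.2 × 22.0/(6.60 + 22.0) = 18.6 V.
With the load, R₂ becomes R₂‖R_L = 19.34 kΩ, so V = 24.2 × 19.34/25.94 = 18.0 V.

Unloaded: 18.6 V; loaded: 18.0 V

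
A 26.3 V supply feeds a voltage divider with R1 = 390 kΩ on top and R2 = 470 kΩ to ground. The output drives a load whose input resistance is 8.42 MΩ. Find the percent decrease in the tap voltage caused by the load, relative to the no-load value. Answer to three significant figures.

2.47 %

The divider's output (Thévenin) resistance is R1‖R2 = 213.1 kΩ.
Fractional drop under load = R_th/(R_th + R_L) = 213.1 / (213.1 + 8420) = 0.02469.
So the output falls by 2.47 %.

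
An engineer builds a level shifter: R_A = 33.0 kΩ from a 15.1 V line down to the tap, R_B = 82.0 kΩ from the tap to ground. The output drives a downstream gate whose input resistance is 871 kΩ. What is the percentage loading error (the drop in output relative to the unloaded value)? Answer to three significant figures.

2.63 %

The divider's output (Thévenin) resistance is R_A‖R_B = 23.53 kΩ.
Fractional drop under load = R_th/(R_th + R_L) = 23.53 / (23.53 + 871) = 0.02630.
So the output falls by 2.63 %.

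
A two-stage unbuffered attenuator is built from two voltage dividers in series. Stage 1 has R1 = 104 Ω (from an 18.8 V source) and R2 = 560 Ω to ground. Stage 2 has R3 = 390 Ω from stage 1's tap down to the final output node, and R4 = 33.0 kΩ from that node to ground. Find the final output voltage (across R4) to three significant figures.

V_out ≈ 15.6 V

Stage 2 presents R3+R4 = 33390 Ω as a load on stage 1's tap.
Stage 1's lower leg becomes R2‖(R3+R4) = 550.8 Ω, so V_mid = 18.8 × 550.8/654.8 = 15.81 V.
Stage 2 is itself unloaded: V_out = V_mid × R4/(R3+R4) = 15.81 × 33000/33390 = 15.6 V.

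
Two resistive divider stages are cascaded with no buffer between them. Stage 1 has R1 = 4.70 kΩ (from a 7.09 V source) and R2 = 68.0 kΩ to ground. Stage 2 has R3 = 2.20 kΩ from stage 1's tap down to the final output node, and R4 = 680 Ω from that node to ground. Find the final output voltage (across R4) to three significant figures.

Stage 2 presents R3+R4 = 2880 Ω as a load on stage 1's tap.
Stage 1's lower leg becomes R2‖(R3+R4) = 2763 Ω, so V_mid = 7.09 × 2763/7463 = 2.625 V.
Stage 2 is itself unloaded: V_out = V_mid × R4/(R3+R4) = 2.625 × 680/2880 = 0.620 V.

V_out ≈ 0.620 V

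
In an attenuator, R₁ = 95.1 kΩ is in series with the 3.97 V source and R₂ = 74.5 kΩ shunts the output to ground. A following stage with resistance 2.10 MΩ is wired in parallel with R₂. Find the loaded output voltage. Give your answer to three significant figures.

V_out ≈ 1.71 V

The load sits in parallel with R₂: R₂‖R_L = (74.5 × 2100) / (74.5 + 2100) = 71.95 kΩ.
V_out = 3.97 × 71.95 / (95.1 + 71.95) = 3.97 × 71.95/167.0 = 1.71 V.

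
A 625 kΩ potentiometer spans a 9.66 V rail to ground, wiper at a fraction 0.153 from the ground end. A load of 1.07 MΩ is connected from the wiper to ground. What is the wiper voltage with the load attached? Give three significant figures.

V ≈ 1.37 V

The wiper splits the pot into (1−α)R = 529.4 kΩ above and αR = 95.62 kΩ below.
Lower section ‖ load = 87.78 kΩ.
V_wiper = 9.66 × 87.78/(529.4 + 87.78) = 1.37 V.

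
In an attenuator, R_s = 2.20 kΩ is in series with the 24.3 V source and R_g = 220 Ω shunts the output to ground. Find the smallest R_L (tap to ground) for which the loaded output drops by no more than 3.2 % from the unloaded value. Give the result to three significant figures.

R_L(min) ≈ 6.05 kΩ

Output resistance R_th = R_s‖R_g = (2200 × 220)/2420 = 200.0 Ω.
The fractional drop is R_th/(R_th + R_L); requiring this ≤ 0.0320 gives R_L ≥ R_th(1/0.0320 − 1) = 200.0 × 30.25 = 6.05 kΩ.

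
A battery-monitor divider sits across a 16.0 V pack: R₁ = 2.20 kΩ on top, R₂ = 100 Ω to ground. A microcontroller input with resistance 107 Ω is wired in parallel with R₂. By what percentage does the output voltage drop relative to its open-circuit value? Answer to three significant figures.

47.2 %

Unloaded V = 16.0 × 100/2300 = 0.6957 V.
Loaded: R₂‖R_L = 51.69 Ω, giving V = 16.0 × 51.69/2252 = 0.3673 V.
Drop = (0.6957 − 0.3673) / 0.6957 = 47.2 %.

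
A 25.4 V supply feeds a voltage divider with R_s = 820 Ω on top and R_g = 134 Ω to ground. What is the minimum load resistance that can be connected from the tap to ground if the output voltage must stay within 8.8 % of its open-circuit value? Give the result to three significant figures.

Output resistance R_th = R_s‖R_g = (820 × 134)/954.0 = 115.2 Ω.
The fractional drop is R_th/(R_th + R_L); requiring this ≤ 0.0880 gives R_L ≥ R_th(1/0.0880 − 1) = 115.2 × 10.36 = 1.19 kΩ.

R_L(min) ≈ 1.19 kΩ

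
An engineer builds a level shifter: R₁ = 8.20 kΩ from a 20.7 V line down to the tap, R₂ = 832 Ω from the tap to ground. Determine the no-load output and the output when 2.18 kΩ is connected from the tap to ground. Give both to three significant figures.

Open-circuit: V = 20.7 × 832/(8200 + 832) = 1.91 V.
With the load, R₂ becomes R₂‖R_L = 602.2 Ω, so V = 20.7 × 602.2/8802 = 1.42 V.

Unloaded: 1.91 V; loaded: 1.42 V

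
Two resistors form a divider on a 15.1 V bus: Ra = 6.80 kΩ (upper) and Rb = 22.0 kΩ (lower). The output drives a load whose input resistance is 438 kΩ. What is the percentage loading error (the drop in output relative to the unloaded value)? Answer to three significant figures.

1.17 %

The divider's output (Thévenin) resistance is Ra‖Rb = 5.194 kΩ.
Fractional drop under load = R_th/(R_th + R_L) = 5.194 / (5.194 + 438) = 0.01172.
So the output falls by 1.17 %.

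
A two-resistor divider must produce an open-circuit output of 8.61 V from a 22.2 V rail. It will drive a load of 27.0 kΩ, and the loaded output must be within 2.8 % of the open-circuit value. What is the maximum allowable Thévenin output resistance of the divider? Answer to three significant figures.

Loading drop = R_th/(R_th + R_L) ≤ 0.0280, so R_th ≤ R_L · ε/(1−ε) = 27.0 kΩ × 0.0280/0.9720 = 778 Ω.

R_th ≤ 778 Ω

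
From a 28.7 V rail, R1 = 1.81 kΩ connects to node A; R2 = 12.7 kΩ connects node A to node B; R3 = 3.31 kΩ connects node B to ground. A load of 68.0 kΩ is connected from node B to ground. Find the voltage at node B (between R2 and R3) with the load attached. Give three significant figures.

V ≈ 5.13 V

At node B, R3 is in parallel with the load: R3‖R_L = 3.156 kΩ.
Below node A the resistance is R2 + (R3‖R_L) = 15.86 kΩ, so V_A = 28.7 × 15.86/17.67 = 25.76 V.
Then V_B = V_A × (R3‖R_L)/(R2 + R3‖R_L) = 25.76 × 3.156/15.86 = 5.13 V.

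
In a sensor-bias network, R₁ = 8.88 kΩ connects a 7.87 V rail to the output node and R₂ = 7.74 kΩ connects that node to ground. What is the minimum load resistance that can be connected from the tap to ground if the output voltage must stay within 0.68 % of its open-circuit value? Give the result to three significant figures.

R_L(min) ≈ 604 kΩ

Output resistance R_th = R₁‖R₂ = (8.88 × 7.74)/16.62 = 4.135 kΩ.
The fractional drop is R_th/(R_th + R_L); requiring this ≤ 0.00680 gives R_L ≥ R_th(1/0.00680 − 1) = 4.135 × 146.1 = 604 kΩ.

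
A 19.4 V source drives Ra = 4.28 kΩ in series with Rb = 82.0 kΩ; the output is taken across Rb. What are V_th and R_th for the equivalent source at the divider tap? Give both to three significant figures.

V_th = 18.4 V, R_th = 4.07 kΩ

V_th is the open-circuit tap voltage: 19.4 × 82.0/(4.28 + 82.0) = 18.4 V.
With the supply zeroed, Ra and Rb appear in parallel from the tap: R_th = Ra‖Rb = (4.28 × 82.0)/86.28 = 4.07 kΩ.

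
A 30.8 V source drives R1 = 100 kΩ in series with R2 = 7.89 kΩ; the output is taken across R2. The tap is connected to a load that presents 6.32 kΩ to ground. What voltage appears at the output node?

The load sits in parallel with R2: R2‖R_L = (7.89 × 6.32) / (7.89 + 6.32) = 3.509 kΩ.
V_out = 30.8 × 3.509 / (100 + 3.509) = 30.8 × 3.509/103.5 = 1.04 V.

V_out ≈ 1.04 V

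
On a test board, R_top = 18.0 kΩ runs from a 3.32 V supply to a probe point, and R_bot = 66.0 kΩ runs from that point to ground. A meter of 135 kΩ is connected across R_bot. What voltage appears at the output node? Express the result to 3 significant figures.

V_out ≈ 2.36 V

The load sits in parallel with R_bot: R_bot‖R_L = (66.0 × 135) / (66.0 + 135) = 44.33 kΩ.
V_out = 3.32 × 44.33 / (18.0 + 44.33) = 3.32 × 44.33/62.33 = 2.36 V.
(Unloaded it would have been 2.61 V.)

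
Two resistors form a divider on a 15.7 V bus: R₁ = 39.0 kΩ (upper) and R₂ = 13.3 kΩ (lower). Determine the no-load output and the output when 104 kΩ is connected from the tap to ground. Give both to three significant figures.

Open-circuit: V = 15.7 × 13.3/(39.0 + 13.3) = 3.99 V.
With the load, R₂ becomes R₂‖R_L = 11.79 kΩ, so V = 15.7 × 11.79/50.79 = 3.64 V.

Unloaded: 3.99 V; loaded: 3.64 V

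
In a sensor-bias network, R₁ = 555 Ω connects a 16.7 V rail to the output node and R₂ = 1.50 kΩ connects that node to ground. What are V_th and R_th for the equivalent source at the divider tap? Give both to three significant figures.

V_th = 12.2 V, R_th = 405 Ω

V_th is the open-circuit tap voltage: 16.7 × 1500/(555 + 1500) = 12.2 V.
With the supply zeroed, R₁ and R₂ appear in parallel from the tap: R_th = R₁‖R₂ = (555 × 1500)/2055 = 405 Ω.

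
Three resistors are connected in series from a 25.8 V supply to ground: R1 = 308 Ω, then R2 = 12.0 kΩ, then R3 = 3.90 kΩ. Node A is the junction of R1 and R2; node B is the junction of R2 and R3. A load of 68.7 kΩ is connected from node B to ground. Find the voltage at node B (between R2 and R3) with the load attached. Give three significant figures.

At node B, R3 is in parallel with the load: R3‖R_L = 3690 Ω.
Below node A the resistance is R2 + (R3‖R_L) = 15690 Ω, so V_A = 25.8 × 15690/16000 = 25.30 V.
Then V_B = V_A × (R3‖R_L)/(R2 + R3‖R_L) = 25.30 × 3690/15690 = 5.95 V.

V ≈ 5.95 V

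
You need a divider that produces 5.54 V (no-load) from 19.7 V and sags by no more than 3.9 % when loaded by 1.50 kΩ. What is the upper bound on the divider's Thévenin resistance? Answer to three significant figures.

R_th ≤ 60.9 Ω

Loading drop = R_th/(R_th + R_L) ≤ 0.0390, so R_th ≤ R_L · ε/(1−ε) = 1.50 kΩ × 0.0390/0.9610 = 60.9 Ω.
(Any R1, R2 with R2/(R1+R2) = 0.281 and R1‖R2 ≤ 60.9 Ω will meet the spec.)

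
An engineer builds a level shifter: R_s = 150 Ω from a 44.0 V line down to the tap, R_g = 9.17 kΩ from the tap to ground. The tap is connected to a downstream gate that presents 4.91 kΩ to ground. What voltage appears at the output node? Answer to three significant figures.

The load sits in parallel with R_g: R_g‖R_L = (9170 × 4910) / (9170 + 4910) = 3198 Ω.
V_out = 44.0 × 3198 / (150 + 3198) = 44.0 × 3198/3348 = 42.0 V.
(Unloaded it would have been 43.3 V.)

V_out ≈ 42.0 V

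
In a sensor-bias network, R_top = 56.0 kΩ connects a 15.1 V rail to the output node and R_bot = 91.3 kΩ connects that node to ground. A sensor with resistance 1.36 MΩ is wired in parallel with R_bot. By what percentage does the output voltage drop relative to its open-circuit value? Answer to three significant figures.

2.49 %

The divider's output (Thévenin) resistance is R_top‖R_bot = 34.71 kΩ.
Fractional drop under load = R_th/(R_th + R_L) = 34.71 / (34.71 + 1360) = 0.02489.
So the output falls by 2.49 %.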